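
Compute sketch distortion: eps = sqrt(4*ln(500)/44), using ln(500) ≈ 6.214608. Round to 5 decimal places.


ln(500) ≈ 6.214608.
4*ln(N)/m ≈ 4*6.214608/44 ≈ 0.56496436.
eps = sqrt(0.56496436) ≈ 0.7516411 ≈ 0.75164.

0.75164


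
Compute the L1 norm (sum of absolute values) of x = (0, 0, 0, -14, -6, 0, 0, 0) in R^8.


Non-zero entries: [(3, -14), (4, -6)]
Absolute values: [14, 6]
||x||_1 = sum = 20.

20


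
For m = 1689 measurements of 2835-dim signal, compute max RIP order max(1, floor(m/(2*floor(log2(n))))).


floor(log2(2835)) = 11.
2*11 = 22.
m/(2*floor(log2(n))) = 1689/22 ≈ 76.7727.
floor = 76.
k = max(1, 76) = 76.

76


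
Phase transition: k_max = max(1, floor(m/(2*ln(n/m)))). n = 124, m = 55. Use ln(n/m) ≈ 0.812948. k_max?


n/m = 124/55.
ln(n/m) ≈ 0.812948.
2*ln(n/m) ≈ 1.625896.
m/(2*ln(n/m)) ≈ 55/1.625896 ≈ 33.8275.
floor = 33.
k_max = max(1, 33) = 33.

33


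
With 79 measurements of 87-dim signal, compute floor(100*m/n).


100*m/n = 100*79/87 ≈ 90.8046.
floor = 90.

90


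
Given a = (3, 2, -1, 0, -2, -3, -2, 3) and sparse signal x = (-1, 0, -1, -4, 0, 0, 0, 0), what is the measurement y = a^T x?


Non-zero terms: ['3*-1', '-1*-1', '0*-4']
Products: [-3, 1, 0]
y = sum = -2.

-2


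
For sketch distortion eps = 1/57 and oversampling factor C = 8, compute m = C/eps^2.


1/eps = 57.
(1/eps)^2 = 3249.
m = 8*3249 = 25992.

25992


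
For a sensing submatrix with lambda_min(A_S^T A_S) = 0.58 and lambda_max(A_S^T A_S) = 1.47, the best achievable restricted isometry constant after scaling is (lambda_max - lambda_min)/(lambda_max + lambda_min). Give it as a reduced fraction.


lambda_max - lambda_min = 1.47 - 0.58 = 0.89.
lambda_max + lambda_min = 1.47 + 0.58 = 2.05.
delta = 0.89/2.05 = 89/205.

89/205


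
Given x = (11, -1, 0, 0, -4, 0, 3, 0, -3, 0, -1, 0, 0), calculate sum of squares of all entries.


Non-zero entries: [(0, 11), (1, -1), (4, -4), (6, 3), (8, -3), (10, -1)]
Squares: [121, 1, 16, 9, 9, 1]
||x||_2^2 = sum = 157.

157


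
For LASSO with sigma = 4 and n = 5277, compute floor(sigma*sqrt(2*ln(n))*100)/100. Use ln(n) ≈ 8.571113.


ln(5277) ≈ 8.571113.
2*ln(n) ≈ 17.142226.
sqrt(2*ln(n)) ≈ sqrt(17.142226) ≈ 4.140317.
lambda ≈ 4*4.140317 = 16.561268.
floor(lambda*100)/100 = 16.56.

16.56


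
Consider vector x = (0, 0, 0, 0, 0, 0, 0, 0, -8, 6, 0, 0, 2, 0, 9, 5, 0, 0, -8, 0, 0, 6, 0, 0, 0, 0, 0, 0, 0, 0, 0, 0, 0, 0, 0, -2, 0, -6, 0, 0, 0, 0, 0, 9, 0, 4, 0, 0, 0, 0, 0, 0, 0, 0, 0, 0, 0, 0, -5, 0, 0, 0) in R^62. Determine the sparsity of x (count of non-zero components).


Non-zero positions: [8, 9, 12, 14, 15, 18, 21, 35, 37, 43, 45, 58].
Sparsity = 12.

12


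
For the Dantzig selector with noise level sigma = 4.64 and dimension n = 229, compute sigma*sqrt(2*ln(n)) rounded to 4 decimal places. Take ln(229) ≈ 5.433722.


ln(229) ≈ 5.433722.
2*ln(n) ≈ 10.867444.
sqrt(2*ln(n)) ≈ sqrt(10.867444) ≈ 3.296581.
threshold ≈ 4.64*3.296581 = 15.29613584 ≈ 15.2961.

15.2961


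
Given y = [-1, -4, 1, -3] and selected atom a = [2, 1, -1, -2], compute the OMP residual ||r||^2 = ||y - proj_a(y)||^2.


a^T a = 10.
a^T y = -1.
coeff = -1/10 = -1/10.
||r||^2 = 269/10.

269/10


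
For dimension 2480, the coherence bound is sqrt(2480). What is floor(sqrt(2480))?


49^2 = 2401 <= 2480 < 2500 = 50^2, so 49 <= sqrt(2480) < 50.
floor(sqrt(2480)) = 49.

49


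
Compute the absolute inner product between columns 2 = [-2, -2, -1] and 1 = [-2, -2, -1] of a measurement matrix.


Inner product: -2*-2 + -2*-2 + -1*-1
Products: [4, 4, 1]
Sum = 9.
|dot| = 9.

9


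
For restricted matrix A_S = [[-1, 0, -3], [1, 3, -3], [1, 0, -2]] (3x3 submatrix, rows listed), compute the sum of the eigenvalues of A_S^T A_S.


Sum of eigenvalues of A_S^T A_S = trace(A_S^T A_S) = sum of squared column norms of A_S.
A_S^T A_S diagonal: [3, 9, 22].
trace = 3 + 9 + 22 = 34.

34


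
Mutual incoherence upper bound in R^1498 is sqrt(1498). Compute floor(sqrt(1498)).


38^2 = 1444 <= 1498 < 1521 = 39^2, so 38 <= sqrt(1498) < 39.
floor(sqrt(1498)) = 38.

38


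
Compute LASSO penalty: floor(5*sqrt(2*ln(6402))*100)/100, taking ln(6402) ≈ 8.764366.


ln(6402) ≈ 8.764366.
2*ln(n) ≈ 17.528732.
sqrt(2*ln(n)) ≈ sqrt(17.528732) ≈ 4.186733.
lambda ≈ 5*4.186733 = 20.933665.
floor(lambda*100)/100 = 20.93.

20.93


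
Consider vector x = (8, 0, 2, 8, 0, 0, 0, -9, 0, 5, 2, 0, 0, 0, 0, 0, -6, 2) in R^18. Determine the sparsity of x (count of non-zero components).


Non-zero positions: [0, 2, 3, 7, 9, 10, 16, 17].
Sparsity = 8.

8


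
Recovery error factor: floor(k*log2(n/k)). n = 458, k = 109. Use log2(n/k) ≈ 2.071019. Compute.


log2(n/k) = log2(458/109) ≈ 2.071019.
k*log2(n/k) ≈ 109*2.071019 = 225.741071.
floor(225.741071) = 225.

225


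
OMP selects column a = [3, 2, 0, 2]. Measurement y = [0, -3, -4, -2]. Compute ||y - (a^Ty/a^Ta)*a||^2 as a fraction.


a^T a = 17.
a^T y = -10.
coeff = -10/17 = -10/17.
||r||^2 = 393/17.

393/17


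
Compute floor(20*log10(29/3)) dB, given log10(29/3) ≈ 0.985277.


||x||/||e|| = 29/3.
log10(29/3) ≈ 0.985277.
20*log10(||x||/||e||) ≈ 20*0.985277 = 19.70554.
floor(19.70554) = 19.

19


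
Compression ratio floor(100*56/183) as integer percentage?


100*m/n = 100*56/183 ≈ 30.6011.
floor = 30.

30


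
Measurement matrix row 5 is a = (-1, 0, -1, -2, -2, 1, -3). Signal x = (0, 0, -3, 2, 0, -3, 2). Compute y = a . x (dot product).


Non-zero terms: ['-1*-3', '-2*2', '1*-3', '-3*2']
Products: [3, -4, -3, -6]
y = sum = -10.

-10


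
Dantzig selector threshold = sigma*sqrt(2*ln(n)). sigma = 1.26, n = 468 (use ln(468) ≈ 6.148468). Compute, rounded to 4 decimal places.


ln(468) ≈ 6.148468.
2*ln(n) ≈ 12.296936.
sqrt(2*ln(n)) ≈ sqrt(12.296936) ≈ 3.506699.
threshold ≈ 1.26*3.506699 = 4.41844074 ≈ 4.4184.

4.4184


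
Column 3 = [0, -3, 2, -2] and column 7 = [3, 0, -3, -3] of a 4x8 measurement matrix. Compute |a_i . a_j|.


Inner product: 0*3 + -3*0 + 2*-3 + -2*-3
Products: [0, 0, -6, 6]
Sum = 0.
|dot| = 0.

0


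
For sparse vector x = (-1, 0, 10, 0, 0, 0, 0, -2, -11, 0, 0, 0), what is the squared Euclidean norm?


Non-zero entries: [(0, -1), (2, 10), (7, -2), (8, -11)]
Squares: [1, 100, 4, 121]
||x||_2^2 = sum = 226.

226


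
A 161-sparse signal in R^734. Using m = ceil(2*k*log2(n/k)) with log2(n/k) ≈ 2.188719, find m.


log2(n/k) = log2(734/161) ≈ 2.188719.
2*k*log2(n/k) ≈ 2*161*2.188719 = 704.767518.
m = ceil(704.767518) = 705.

705


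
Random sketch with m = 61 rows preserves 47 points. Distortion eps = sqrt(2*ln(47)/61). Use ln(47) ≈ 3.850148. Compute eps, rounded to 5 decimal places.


ln(47) ≈ 3.850148.
2*ln(N)/m ≈ 2*3.850148/61 ≈ 0.12623436.
eps = sqrt(0.12623436) ≈ 0.3552948 ≈ 0.35529.

0.35529


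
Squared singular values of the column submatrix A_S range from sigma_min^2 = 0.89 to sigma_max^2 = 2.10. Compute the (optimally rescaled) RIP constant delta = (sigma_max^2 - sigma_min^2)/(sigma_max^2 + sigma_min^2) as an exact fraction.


lambda_max - lambda_min = 2.10 - 0.89 = 1.21.
lambda_max + lambda_min = 2.10 + 0.89 = 2.99.
delta = 1.21/2.99 = 121/299.

121/299


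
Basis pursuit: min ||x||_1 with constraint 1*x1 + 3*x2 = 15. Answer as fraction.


Axis intercepts:
  x1 = 15, x2 = 0: L1 = 15
  x1 = 0, x2 = 5: L1 = 5
x* = (0, 5)
||x*||_1 = 5.

5


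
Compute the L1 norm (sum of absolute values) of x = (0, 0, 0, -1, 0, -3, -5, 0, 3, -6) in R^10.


Non-zero entries: [(3, -1), (5, -3), (6, -5), (8, 3), (9, -6)]
Absolute values: [1, 3, 5, 3, 6]
||x||_1 = sum = 18.

18


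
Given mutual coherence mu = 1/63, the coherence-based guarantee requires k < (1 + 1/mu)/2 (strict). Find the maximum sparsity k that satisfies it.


1/mu = 63.
1 + 1/mu = 64.
(1 + 1/mu)/2 = 32 is an integer and the inequality is strict, so k_max = 32 - 1 = 31.

31


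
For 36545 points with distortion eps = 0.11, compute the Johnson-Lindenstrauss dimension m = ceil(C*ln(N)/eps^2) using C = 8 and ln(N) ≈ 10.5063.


ln(36545) ≈ 10.5063.
eps^2 = 0.11^2 = 0.0121.
C*ln(N)/eps^2 ≈ 8*10.5063/0.0121 ≈ 6946.314.
m = ceil(6946.314) = 6947.

6947


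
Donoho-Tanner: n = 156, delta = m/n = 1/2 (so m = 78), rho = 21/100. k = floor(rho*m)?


m = 1/2*156 = 78.
rho = 21/100.
rho*m = 21/100*78 = 16.38.
k = floor(16.38) = 16.

16


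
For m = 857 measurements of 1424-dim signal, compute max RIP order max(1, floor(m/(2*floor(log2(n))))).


floor(log2(1424)) = 10.
2*10 = 20.
m/(2*floor(log2(n))) = 857/20 ≈ 42.85.
floor = 42.
k = max(1, 42) = 42.

42


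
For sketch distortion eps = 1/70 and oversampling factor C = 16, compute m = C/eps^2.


1/eps = 70.
(1/eps)^2 = 4900.
m = 16*4900 = 78400.

78400


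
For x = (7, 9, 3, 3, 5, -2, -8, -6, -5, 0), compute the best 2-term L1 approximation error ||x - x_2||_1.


Sorted |x_i| descending: [9, 8, 7, 6, 5, 5, 3, 3, 2, 0]
Keep top 2: [9, 8]
Tail entries: [7, 6, 5, 5, 3, 3, 2, 0]
L1 error = sum of tail = 31.

31


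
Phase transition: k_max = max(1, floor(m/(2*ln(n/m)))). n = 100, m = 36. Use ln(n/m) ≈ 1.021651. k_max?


n/m = 100/36 = 25/9.
ln(n/m) ≈ 1.021651.
2*ln(n/m) ≈ 2.043302.
m/(2*ln(n/m)) ≈ 36/2.043302 ≈ 17.6185.
floor = 17.
k_max = max(1, 17) = 17.

17


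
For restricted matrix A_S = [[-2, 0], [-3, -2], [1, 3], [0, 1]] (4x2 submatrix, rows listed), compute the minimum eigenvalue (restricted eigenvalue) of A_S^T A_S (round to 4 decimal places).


A_S^T A_S = [[14, 9], [9, 14]].
trace = 28.
det = 115.
disc = trace^2 - 4*det = 784 - 4*115 = 324.
sqrt(324) = 18.
lam_min = (28 - 18)/2 = 5 = 5.0000.

5.0000


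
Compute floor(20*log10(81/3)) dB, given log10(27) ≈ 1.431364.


||x||/||e|| = 81/3 = 27.
log10(27) ≈ 1.431364.
20*log10(||x||/||e||) ≈ 20*1.431364 = 28.62728.
floor(28.62728) = 28.

28


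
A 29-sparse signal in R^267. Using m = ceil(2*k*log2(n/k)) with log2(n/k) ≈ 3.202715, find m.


log2(n/k) = log2(267/29) ≈ 3.202715.
2*k*log2(n/k) ≈ 2*29*3.202715 = 185.75747.
m = ceil(185.75747) = 186.

186


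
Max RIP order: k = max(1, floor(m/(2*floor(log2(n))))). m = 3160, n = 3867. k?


floor(log2(3867)) = 11.
2*11 = 22.
m/(2*floor(log2(n))) = 3160/22 ≈ 143.6364.
floor = 143.
k = max(1, 143) = 143.

143


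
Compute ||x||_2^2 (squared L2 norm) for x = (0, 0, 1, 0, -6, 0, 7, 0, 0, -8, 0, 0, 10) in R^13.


Non-zero entries: [(2, 1), (4, -6), (6, 7), (9, -8), (12, 10)]
Squares: [1, 36, 49, 64, 100]
||x||_2^2 = sum = 250.

250


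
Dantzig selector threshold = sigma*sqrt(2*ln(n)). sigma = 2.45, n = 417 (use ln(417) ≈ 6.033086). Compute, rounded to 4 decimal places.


ln(417) ≈ 6.033086.
2*ln(n) ≈ 12.066172.
sqrt(2*ln(n)) ≈ sqrt(12.066172) ≈ 3.47364.
threshold ≈ 2.45*3.47364 = 8.510418 ≈ 8.5104.

8.5104


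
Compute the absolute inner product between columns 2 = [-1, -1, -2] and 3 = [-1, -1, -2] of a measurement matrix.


Inner product: -1*-1 + -1*-1 + -2*-2
Products: [1, 1, 4]
Sum = 6.
|dot| = 6.

6


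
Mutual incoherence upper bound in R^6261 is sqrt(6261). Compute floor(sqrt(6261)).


79^2 = 6241 <= 6261 < 6400 = 80^2, so 79 <= sqrt(6261) < 80.
floor(sqrt(6261)) = 79.

79


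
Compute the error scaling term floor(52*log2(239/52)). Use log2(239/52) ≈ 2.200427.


log2(n/k) = log2(239/52) ≈ 2.200427.
k*log2(n/k) ≈ 52*2.200427 = 114.422204.
floor(114.422204) = 114.

114


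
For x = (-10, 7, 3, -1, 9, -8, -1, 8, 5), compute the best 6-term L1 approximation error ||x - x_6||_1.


Sorted |x_i| descending: [10, 9, 8, 8, 7, 5, 3, 1, 1]
Keep top 6: [10, 9, 8, 8, 7, 5]
Tail entries: [3, 1, 1]
L1 error = sum of tail = 5.

5


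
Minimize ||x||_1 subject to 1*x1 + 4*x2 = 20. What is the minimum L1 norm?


Axis intercepts:
  x1 = 20, x2 = 0: L1 = 20
  x1 = 0, x2 = 5: L1 = 5
x* = (0, 5)
||x*||_1 = 5.

5


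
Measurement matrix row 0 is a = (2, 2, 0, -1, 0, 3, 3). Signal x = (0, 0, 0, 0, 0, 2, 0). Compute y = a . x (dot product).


Non-zero terms: ['3*2']
Products: [6]
y = sum = 6.

6


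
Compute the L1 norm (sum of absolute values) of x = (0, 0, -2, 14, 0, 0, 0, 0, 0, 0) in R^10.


Non-zero entries: [(2, -2), (3, 14)]
Absolute values: [2, 14]
||x||_1 = sum = 16.

16


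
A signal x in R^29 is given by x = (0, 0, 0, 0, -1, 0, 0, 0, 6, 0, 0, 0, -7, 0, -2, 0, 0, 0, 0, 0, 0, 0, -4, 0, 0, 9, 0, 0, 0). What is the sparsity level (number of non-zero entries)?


Non-zero positions: [4, 8, 12, 14, 22, 25].
Sparsity = 6.

6


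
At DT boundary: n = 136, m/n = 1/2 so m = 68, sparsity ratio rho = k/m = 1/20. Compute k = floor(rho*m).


m = 1/2*136 = 68.
rho = 1/20.
rho*m = 1/20*68 = 3.4.
k = floor(3.4) = 3.

3


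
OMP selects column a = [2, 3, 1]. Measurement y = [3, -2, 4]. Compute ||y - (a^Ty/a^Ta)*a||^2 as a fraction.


a^T a = 14.
a^T y = 4.
coeff = 4/14 = 2/7.
||r||^2 = 195/7.

195/7


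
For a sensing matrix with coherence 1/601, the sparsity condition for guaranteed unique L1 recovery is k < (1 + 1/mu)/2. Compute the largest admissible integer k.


1/mu = 601.
1 + 1/mu = 602.
(1 + 1/mu)/2 = 301 is an integer and the inequality is strict, so k_max = 301 - 1 = 300.

300


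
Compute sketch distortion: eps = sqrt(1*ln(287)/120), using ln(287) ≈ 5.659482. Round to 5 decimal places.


ln(287) ≈ 5.659482.
1*ln(N)/m ≈ 1*5.659482/120 ≈ 0.04716235.
eps = sqrt(0.04716235) ≈ 0.2171689 ≈ 0.21717.

0.21717


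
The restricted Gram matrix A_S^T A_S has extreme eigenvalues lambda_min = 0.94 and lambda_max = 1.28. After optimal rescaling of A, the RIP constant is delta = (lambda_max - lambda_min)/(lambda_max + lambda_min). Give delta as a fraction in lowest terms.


lambda_max - lambda_min = 1.28 - 0.94 = 0.34.
lambda_max + lambda_min = 1.28 + 0.94 = 2.22.
delta = 0.34/2.22 = 34/222 = 17/111.

17/111


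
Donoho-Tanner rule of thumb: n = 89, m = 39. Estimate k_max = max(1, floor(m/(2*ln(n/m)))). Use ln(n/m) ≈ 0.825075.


n/m = 89/39.
ln(n/m) ≈ 0.825075.
2*ln(n/m) ≈ 1.65015.
m/(2*ln(n/m)) ≈ 39/1.65015 ≈ 23.6342.
floor = 23.
k_max = max(1, 23) = 23.

23


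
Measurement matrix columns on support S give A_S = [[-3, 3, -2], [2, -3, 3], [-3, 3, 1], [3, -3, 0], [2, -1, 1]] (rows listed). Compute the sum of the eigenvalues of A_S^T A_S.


Sum of eigenvalues of A_S^T A_S = trace(A_S^T A_S) = sum of squared column norms of A_S.
A_S^T A_S diagonal: [35, 37, 15].
trace = 35 + 37 + 15 = 87.

87


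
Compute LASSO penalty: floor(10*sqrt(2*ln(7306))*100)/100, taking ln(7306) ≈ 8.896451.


ln(7306) ≈ 8.896451.
2*ln(n) ≈ 17.792902.
sqrt(2*ln(n)) ≈ sqrt(17.792902) ≈ 4.218163.
lambda ≈ 10*4.218163 = 42.18163.
floor(lambda*100)/100 = 42.18.

42.18


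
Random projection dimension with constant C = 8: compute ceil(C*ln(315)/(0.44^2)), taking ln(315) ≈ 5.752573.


ln(315) ≈ 5.752573.
eps^2 = 0.44^2 = 0.1936.
C*ln(N)/eps^2 ≈ 8*5.752573/0.1936 ≈ 237.7096.
m = ceil(237.7096) = 238.

238


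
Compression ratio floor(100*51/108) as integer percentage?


100*m/n = 100*51/108 ≈ 47.2222.
floor = 47.

47


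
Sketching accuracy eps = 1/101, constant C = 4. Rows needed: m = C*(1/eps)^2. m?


1/eps = 101.
(1/eps)^2 = 10201.
m = 4*10201 = 40804.

40804


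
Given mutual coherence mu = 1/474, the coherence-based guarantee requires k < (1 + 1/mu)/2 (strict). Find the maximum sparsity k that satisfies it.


1/mu = 474.
1 + 1/mu = 475.
(1 + 1/mu)/2 = 237.5 is not an integer, so k_max = floor(237.5) = 237.

237


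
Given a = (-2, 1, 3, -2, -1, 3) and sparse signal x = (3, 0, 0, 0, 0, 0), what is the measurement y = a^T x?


Non-zero terms: ['-2*3']
Products: [-6]
y = sum = -6.

-6


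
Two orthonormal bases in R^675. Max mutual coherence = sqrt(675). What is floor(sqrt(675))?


25^2 = 625 <= 675 < 676 = 26^2, so 25 <= sqrt(675) < 26.
floor(sqrt(675)) = 25.

25


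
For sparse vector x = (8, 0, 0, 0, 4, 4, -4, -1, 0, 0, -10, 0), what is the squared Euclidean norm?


Non-zero entries: [(0, 8), (4, 4), (5, 4), (6, -4), (7, -1), (10, -10)]
Squares: [64, 16, 16, 16, 1, 100]
||x||_2^2 = sum = 213.

213


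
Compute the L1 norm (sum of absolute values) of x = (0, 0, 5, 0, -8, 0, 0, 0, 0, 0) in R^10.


Non-zero entries: [(2, 5), (4, -8)]
Absolute values: [5, 8]
||x||_1 = sum = 13.

13


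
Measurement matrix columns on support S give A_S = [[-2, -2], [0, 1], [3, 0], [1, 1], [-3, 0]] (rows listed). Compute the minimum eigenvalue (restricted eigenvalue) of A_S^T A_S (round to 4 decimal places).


A_S^T A_S = [[23, 5], [5, 6]].
trace = 29.
det = 113.
disc = trace^2 - 4*det = 841 - 4*113 = 389.
sqrt(389) ≈ 19.723083.
lam_min = (29 - sqrt(389))/2 ≈ (29 - 19.723083)/2 = 4.6384585 ≈ 4.6385.

4.6385


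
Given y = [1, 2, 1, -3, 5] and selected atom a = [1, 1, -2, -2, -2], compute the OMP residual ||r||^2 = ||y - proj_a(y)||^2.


a^T a = 14.
a^T y = -3.
coeff = -3/14 = -3/14.
||r||^2 = 551/14.

551/14


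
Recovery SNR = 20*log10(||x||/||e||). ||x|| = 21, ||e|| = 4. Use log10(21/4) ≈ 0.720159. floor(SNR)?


||x||/||e|| = 21/4.
log10(21/4) ≈ 0.720159.
20*log10(||x||/||e||) ≈ 20*0.720159 = 14.40318.
floor(14.40318) = 14.

14


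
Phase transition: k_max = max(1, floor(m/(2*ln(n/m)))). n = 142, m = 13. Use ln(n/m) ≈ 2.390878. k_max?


n/m = 142/13.
ln(n/m) ≈ 2.390878.
2*ln(n/m) ≈ 4.781756.
m/(2*ln(n/m)) ≈ 13/4.781756 ≈ 2.7187.
floor = 2.
k_max = max(1, 2) = 2.

2


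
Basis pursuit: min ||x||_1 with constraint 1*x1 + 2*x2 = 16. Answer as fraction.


Axis intercepts:
  x1 = 16, x2 = 0: L1 = 16
  x1 = 0, x2 = 8: L1 = 8
x* = (0, 8)
||x*||_1 = 8.

8


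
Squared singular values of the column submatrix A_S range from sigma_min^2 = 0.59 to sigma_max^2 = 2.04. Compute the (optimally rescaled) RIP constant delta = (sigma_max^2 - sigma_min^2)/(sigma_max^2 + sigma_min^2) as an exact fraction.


lambda_max - lambda_min = 2.04 - 0.59 = 1.45.
lambda_max + lambda_min = 2.04 + 0.59 = 2.63.
delta = 1.45/2.63 = 145/263.

145/263


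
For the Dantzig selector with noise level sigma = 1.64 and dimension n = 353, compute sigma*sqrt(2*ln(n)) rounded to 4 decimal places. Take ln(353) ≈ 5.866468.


ln(353) ≈ 5.866468.
2*ln(n) ≈ 11.732936.
sqrt(2*ln(n)) ≈ sqrt(11.732936) ≈ 3.425337.
threshold ≈ 1.64*3.425337 = 5.61755268 ≈ 5.6176.

5.6176


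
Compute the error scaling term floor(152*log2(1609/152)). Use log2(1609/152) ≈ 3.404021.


log2(n/k) = log2(1609/152) ≈ 3.404021.
k*log2(n/k) ≈ 152*3.404021 = 517.411192.
floor(517.411192) = 517.

517


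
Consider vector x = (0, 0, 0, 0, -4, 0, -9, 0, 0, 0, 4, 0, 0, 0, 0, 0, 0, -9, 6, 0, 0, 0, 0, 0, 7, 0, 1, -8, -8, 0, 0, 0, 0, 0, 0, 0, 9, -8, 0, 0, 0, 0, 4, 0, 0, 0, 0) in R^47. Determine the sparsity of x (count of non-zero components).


Non-zero positions: [4, 6, 10, 17, 18, 24, 26, 27, 28, 36, 37, 42].
Sparsity = 12.

12


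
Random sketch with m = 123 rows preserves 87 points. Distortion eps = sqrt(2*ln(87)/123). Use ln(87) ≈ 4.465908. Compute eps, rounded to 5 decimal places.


ln(87) ≈ 4.465908.
2*ln(N)/m ≈ 2*4.465908/123 ≈ 0.07261639.
eps = sqrt(0.07261639) ≈ 0.2694743 ≈ 0.26947.

0.26947


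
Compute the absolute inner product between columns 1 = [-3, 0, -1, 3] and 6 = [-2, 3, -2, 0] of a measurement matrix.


Inner product: -3*-2 + 0*3 + -1*-2 + 3*0
Products: [6, 0, 2, 0]
Sum = 8.
|dot| = 8.

8


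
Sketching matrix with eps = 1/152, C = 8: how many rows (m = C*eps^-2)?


1/eps = 152.
(1/eps)^2 = 23104.
m = 8*23104 = 184832.

184832


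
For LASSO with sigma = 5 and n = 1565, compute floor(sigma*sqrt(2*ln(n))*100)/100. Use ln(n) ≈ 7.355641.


ln(1565) ≈ 7.355641.
2*ln(n) ≈ 14.711282.
sqrt(2*ln(n)) ≈ sqrt(14.711282) ≈ 3.835529.
lambda ≈ 5*3.835529 = 19.177645.
floor(lambda*100)/100 = 19.17.

19.17


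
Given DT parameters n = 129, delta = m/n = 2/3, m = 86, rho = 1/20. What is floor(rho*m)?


m = 2/3*129 = 86.
rho = 1/20.
rho*m = 1/20*86 = 4.3.
k = floor(4.3) = 4.

4


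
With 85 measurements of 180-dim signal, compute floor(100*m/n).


100*m/n = 100*85/180 ≈ 47.2222.
floor = 47.

47


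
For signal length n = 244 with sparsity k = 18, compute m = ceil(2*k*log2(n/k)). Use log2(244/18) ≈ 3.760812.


log2(n/k) = log2(244/18) ≈ 3.760812.
2*k*log2(n/k) ≈ 2*18*3.760812 = 135.389232.
m = ceil(135.389232) = 136.

136


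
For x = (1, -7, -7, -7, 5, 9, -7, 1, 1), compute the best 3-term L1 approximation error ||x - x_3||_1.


Sorted |x_i| descending: [9, 7, 7, 7, 7, 5, 1, 1, 1]
Keep top 3: [9, 7, 7]
Tail entries: [7, 7, 5, 1, 1, 1]
L1 error = sum of tail = 22.

22


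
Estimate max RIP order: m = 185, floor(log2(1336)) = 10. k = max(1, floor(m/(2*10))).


floor(log2(1336)) = 10.
2*10 = 20.
m/(2*floor(log2(n))) = 185/20 ≈ 9.25.
floor = 9.
k = max(1, 9) = 9.

9


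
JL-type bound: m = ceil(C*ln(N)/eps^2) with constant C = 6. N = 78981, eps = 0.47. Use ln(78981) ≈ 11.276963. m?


ln(78981) ≈ 11.276963.
eps^2 = 0.47^2 = 0.2209.
C*ln(N)/eps^2 ≈ 6*11.276963/0.2209 ≈ 306.3005.
m = ceil(306.3005) = 307.

307


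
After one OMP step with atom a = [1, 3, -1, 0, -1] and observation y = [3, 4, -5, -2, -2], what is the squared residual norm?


a^T a = 12.
a^T y = 22.
coeff = 22/12 = 11/6.
||r||^2 = 53/3.

53/3


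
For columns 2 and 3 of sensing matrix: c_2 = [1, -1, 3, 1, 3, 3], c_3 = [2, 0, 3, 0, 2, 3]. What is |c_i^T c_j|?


Inner product: 1*2 + -1*0 + 3*3 + 1*0 + 3*2 + 3*3
Products: [2, 0, 9, 0, 6, 9]
Sum = 26.
|dot| = 26.

26


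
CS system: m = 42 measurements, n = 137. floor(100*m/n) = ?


100*m/n = 100*42/137 ≈ 30.6569.
floor = 30.

30


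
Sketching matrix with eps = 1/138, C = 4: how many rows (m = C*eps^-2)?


1/eps = 138.
(1/eps)^2 = 19044.
m = 4*19044 = 76176.

76176


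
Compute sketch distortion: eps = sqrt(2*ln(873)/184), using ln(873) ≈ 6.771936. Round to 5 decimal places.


ln(873) ≈ 6.771936.
2*ln(N)/m ≈ 2*6.771936/184 ≈ 0.073608.
eps = sqrt(0.073608) ≈ 0.2713079 ≈ 0.27131.

0.27131


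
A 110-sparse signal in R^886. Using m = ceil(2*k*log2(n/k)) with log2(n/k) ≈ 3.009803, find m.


log2(n/k) = log2(886/110) ≈ 3.009803.
2*k*log2(n/k) ≈ 2*110*3.009803 = 662.15666.
m = ceil(662.15666) = 663.

663


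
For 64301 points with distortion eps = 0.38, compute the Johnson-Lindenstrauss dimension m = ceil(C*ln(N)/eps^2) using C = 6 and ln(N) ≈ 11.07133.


ln(64301) ≈ 11.07133.
eps^2 = 0.38^2 = 0.1444.
C*ln(N)/eps^2 ≈ 6*11.07133/0.1444 ≈ 460.0276.
m = ceil(460.0276) = 461.

461


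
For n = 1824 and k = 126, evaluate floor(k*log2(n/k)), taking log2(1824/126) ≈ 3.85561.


log2(n/k) = log2(1824/126) ≈ 3.85561.
k*log2(n/k) ≈ 126*3.85561 = 485.80686.
floor(485.80686) = 485.

485


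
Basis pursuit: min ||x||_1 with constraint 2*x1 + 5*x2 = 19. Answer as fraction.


Axis intercepts:
  x1 = 19/2, x2 = 0: L1 = 19/2
  x1 = 0, x2 = 19/5: L1 = 19/5
x* = (0, 19/5)
||x*||_1 = 19/5.

19/5


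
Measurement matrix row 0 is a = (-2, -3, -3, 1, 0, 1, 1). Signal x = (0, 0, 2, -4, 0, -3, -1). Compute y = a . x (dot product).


Non-zero terms: ['-3*2', '1*-4', '1*-3', '1*-1']
Products: [-6, -4, -3, -1]
y = sum = -14.

-14


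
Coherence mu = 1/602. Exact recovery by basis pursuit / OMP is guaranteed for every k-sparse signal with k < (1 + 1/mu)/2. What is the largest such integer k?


1/mu = 602.
1 + 1/mu = 603.
(1 + 1/mu)/2 = 301.5 is not an integer, so k_max = floor(301.5) = 301.

301


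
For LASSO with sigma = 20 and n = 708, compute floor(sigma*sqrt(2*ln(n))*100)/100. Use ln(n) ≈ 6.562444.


ln(708) ≈ 6.562444.
2*ln(n) ≈ 13.124888.
sqrt(2*ln(n)) ≈ sqrt(13.124888) ≈ 3.622829.
lambda ≈ 20*3.622829 = 72.45658.
floor(lambda*100)/100 = 72.45.

72.45


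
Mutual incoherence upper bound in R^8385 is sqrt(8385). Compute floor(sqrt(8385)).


91^2 = 8281 <= 8385 < 8464 = 92^2, so 91 <= sqrt(8385) < 92.
floor(sqrt(8385)) = 91.

91


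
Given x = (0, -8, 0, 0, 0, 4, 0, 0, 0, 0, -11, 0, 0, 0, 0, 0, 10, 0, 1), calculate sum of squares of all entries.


Non-zero entries: [(1, -8), (5, 4), (10, -11), (16, 10), (18, 1)]
Squares: [64, 16, 121, 100, 1]
||x||_2^2 = sum = 302.

302


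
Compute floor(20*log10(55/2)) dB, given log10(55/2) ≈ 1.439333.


||x||/||e|| = 55/2.
log10(55/2) ≈ 1.439333.
20*log10(||x||/||e||) ≈ 20*1.439333 = 28.78666.
floor(28.78666) = 28.

28


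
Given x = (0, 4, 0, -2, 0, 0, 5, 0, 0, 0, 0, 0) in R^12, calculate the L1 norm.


Non-zero entries: [(1, 4), (3, -2), (6, 5)]
Absolute values: [4, 2, 5]
||x||_1 = sum = 11.

11


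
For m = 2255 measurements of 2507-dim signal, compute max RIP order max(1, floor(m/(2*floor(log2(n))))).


floor(log2(2507)) = 11.
2*11 = 22.
m/(2*floor(log2(n))) = 2255/22 ≈ 102.5.
floor = 102.
k = max(1, 102) = 102.

102


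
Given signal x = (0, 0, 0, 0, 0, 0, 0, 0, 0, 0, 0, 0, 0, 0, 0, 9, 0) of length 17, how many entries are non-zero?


Non-zero positions: [15].
Sparsity = 1.

1


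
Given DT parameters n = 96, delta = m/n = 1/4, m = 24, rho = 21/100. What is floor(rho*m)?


m = 1/4*96 = 24.
rho = 21/100.
rho*m = 21/100*24 = 5.04.
k = floor(5.04) = 5.

5


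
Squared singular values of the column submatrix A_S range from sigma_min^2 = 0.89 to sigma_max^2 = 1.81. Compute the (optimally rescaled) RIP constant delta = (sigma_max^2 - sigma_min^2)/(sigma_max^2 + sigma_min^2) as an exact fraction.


lambda_max - lambda_min = 1.81 - 0.89 = 0.92.
lambda_max + lambda_min = 1.81 + 0.89 = 2.70.
delta = 0.92/2.70 = 92/270 = 46/135.

46/135


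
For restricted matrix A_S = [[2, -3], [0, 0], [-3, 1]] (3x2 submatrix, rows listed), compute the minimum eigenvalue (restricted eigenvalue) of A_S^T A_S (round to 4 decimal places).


A_S^T A_S = [[13, -9], [-9, 10]].
trace = 23.
det = 49.
disc = trace^2 - 4*det = 529 - 4*49 = 333.
sqrt(333) ≈ 18.248288.
lam_min = (23 - sqrt(333))/2 ≈ (23 - 18.248288)/2 = 2.375856 ≈ 2.3759.

2.3759


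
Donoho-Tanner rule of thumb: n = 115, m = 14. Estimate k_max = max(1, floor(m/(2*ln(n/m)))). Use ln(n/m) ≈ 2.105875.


n/m = 115/14.
ln(n/m) ≈ 2.105875.
2*ln(n/m) ≈ 4.21175.
m/(2*ln(n/m)) ≈ 14/4.21175 ≈ 3.324.
floor = 3.
k_max = max(1, 3) = 3.

3


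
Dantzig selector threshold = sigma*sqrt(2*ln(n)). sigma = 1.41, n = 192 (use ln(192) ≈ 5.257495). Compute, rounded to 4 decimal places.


ln(192) ≈ 5.257495.
2*ln(n) ≈ 10.51499.
sqrt(2*ln(n)) ≈ sqrt(10.51499) ≈ 3.242683.
threshold ≈ 1.41*3.242683 = 4.57218303 ≈ 4.5722.

4.5722


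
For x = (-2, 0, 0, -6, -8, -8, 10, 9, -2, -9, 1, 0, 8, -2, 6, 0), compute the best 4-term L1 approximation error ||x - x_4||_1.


Sorted |x_i| descending: [10, 9, 9, 8, 8, 8, 6, 6, 2, 2, 2, 1, 0, 0, 0, 0]
Keep top 4: [10, 9, 9, 8]
Tail entries: [8, 8, 6, 6, 2, 2, 2, 1, 0, 0, 0, 0]
L1 error = sum of tail = 35.

35


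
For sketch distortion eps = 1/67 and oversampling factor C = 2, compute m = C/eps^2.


1/eps = 67.
(1/eps)^2 = 4489.
m = 2*4489 = 8978.

8978


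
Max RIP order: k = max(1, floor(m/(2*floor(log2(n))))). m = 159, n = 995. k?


floor(log2(995)) = 9.
2*9 = 18.
m/(2*floor(log2(n))) = 159/18 ≈ 8.8333.
floor = 8.
k = max(1, 8) = 8.

8


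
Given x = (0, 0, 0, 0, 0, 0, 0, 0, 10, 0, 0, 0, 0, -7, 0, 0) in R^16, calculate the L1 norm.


Non-zero entries: [(8, 10), (13, -7)]
Absolute values: [10, 7]
||x||_1 = sum = 17.

17


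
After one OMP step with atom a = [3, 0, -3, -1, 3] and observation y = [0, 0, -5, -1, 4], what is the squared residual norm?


a^T a = 28.
a^T y = 28.
coeff = 28/28 = 1.
||r||^2 = 14.

14


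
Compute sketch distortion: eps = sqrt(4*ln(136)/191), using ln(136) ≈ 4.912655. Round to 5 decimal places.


ln(136) ≈ 4.912655.
4*ln(N)/m ≈ 4*4.912655/191 ≈ 0.10288283.
eps = sqrt(0.10288283) ≈ 0.3207535 ≈ 0.32075.

0.32075


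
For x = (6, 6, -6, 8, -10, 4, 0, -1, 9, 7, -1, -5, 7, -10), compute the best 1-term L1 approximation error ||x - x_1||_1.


Sorted |x_i| descending: [10, 10, 9, 8, 7, 7, 6, 6, 6, 5, 4, 1, 1, 0]
Keep top 1: [10]
Tail entries: [10, 9, 8, 7, 7, 6, 6, 6, 5, 4, 1, 1, 0]
L1 error = sum of tail = 70.

70


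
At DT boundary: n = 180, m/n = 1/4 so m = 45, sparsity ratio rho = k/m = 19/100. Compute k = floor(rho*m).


m = 1/4*180 = 45.
rho = 19/100.
rho*m = 19/100*45 = 8.55.
k = floor(8.55) = 8.

8


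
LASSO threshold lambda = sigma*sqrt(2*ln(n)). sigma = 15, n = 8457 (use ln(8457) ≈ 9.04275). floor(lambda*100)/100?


ln(8457) ≈ 9.04275.
2*ln(n) ≈ 18.0855.
sqrt(2*ln(n)) ≈ sqrt(18.0855) ≈ 4.252705.
lambda ≈ 15*4.252705 = 63.790575.
floor(lambda*100)/100 = 63.79.

63.79


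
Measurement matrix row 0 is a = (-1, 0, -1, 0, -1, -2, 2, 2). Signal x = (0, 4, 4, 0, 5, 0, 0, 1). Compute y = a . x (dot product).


Non-zero terms: ['0*4', '-1*4', '-1*5', '2*1']
Products: [0, -4, -5, 2]
y = sum = -7.

-7


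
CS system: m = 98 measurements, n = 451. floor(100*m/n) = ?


100*m/n = 100*98/451 ≈ 21.7295.
floor = 21.

21


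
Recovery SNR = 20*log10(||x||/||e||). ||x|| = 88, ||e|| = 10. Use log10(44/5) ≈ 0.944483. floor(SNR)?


||x||/||e|| = 88/10 = 44/5.
log10(44/5) ≈ 0.944483.
20*log10(||x||/||e||) ≈ 20*0.944483 = 18.88966.
floor(18.88966) = 18.

18


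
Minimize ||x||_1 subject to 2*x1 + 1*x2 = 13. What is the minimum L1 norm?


Axis intercepts:
  x1 = 13/2, x2 = 0: L1 = 13/2
  x1 = 0, x2 = 13: L1 = 13
x* = (13/2, 0)
||x*||_1 = 13/2.

13/2


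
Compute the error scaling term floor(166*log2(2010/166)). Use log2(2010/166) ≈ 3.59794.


log2(n/k) = log2(2010/166) ≈ 3.59794.
k*log2(n/k) ≈ 166*3.59794 = 597.25804.
floor(597.25804) = 597.

597


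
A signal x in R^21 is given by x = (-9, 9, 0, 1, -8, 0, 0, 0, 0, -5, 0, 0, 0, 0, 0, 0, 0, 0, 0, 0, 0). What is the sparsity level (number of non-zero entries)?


Non-zero positions: [0, 1, 3, 4, 9].
Sparsity = 5.

5


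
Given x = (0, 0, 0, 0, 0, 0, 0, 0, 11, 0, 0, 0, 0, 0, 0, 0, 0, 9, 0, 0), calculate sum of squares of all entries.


Non-zero entries: [(8, 11), (17, 9)]
Squares: [121, 81]
||x||_2^2 = sum = 202.

202


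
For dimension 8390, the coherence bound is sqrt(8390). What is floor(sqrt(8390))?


91^2 = 8281 <= 8390 < 8464 = 92^2, so 91 <= sqrt(8390) < 92.
floor(sqrt(8390)) = 91.

91


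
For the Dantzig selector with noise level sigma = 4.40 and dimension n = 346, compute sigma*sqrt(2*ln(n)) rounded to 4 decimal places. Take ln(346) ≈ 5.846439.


ln(346) ≈ 5.846439.
2*ln(n) ≈ 11.692878.
sqrt(2*ln(n)) ≈ sqrt(11.692878) ≈ 3.419485.
threshold ≈ 4.40*3.419485 = 15.045734 ≈ 15.0457.

15.0457


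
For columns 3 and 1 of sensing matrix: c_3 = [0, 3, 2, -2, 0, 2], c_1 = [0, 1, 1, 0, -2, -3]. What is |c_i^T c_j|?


Inner product: 0*0 + 3*1 + 2*1 + -2*0 + 0*-2 + 2*-3
Products: [0, 3, 2, 0, 0, -6]
Sum = -1.
|dot| = 1.

1


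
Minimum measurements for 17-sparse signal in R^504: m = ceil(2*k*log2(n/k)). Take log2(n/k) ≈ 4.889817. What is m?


log2(n/k) = log2(504/17) ≈ 4.889817.
2*k*log2(n/k) ≈ 2*17*4.889817 = 166.253778.
m = ceil(166.253778) = 167.

167


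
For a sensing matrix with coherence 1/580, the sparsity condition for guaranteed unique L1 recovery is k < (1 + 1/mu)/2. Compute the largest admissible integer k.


1/mu = 580.
1 + 1/mu = 581.
(1 + 1/mu)/2 = 290.5 is not an integer, so k_max = floor(290.5) = 290.

290


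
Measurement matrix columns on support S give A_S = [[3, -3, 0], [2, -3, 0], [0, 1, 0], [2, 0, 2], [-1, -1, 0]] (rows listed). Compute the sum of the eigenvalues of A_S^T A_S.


Sum of eigenvalues of A_S^T A_S = trace(A_S^T A_S) = sum of squared column norms of A_S.
A_S^T A_S diagonal: [18, 20, 4].
trace = 18 + 20 + 4 = 42.

42


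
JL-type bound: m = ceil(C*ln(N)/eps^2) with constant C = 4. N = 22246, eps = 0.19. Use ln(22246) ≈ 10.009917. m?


ln(22246) ≈ 10.009917.
eps^2 = 0.19^2 = 0.0361.
C*ln(N)/eps^2 ≈ 4*10.009917/0.0361 ≈ 1109.1321.
m = ceil(1109.1321) = 1110.

1110


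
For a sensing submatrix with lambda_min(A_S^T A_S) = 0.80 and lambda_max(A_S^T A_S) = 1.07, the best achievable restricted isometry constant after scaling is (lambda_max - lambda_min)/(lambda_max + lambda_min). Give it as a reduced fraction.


lambda_max - lambda_min = 1.07 - 0.80 = 0.27.
lambda_max + lambda_min = 1.07 + 0.80 = 1.87.
delta = 0.27/1.87 = 27/187.

27/187


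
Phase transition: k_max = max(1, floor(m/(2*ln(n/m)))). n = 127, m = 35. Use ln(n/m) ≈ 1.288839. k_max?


n/m = 127/35.
ln(n/m) ≈ 1.288839.
2*ln(n/m) ≈ 2.577678.
m/(2*ln(n/m)) ≈ 35/2.577678 ≈ 13.5781.
floor = 13.
k_max = max(1, 13) = 13.

13


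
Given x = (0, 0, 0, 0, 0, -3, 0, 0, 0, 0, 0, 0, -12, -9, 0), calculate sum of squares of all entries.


Non-zero entries: [(5, -3), (12, -12), (13, -9)]
Squares: [9, 144, 81]
||x||_2^2 = sum = 234.

234


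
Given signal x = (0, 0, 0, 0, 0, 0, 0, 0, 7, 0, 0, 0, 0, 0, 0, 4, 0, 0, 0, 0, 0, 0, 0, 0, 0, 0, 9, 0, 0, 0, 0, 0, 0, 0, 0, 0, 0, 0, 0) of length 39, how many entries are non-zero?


Non-zero positions: [8, 15, 26].
Sparsity = 3.

3


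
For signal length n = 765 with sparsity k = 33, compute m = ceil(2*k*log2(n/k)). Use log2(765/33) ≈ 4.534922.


log2(n/k) = log2(765/33) ≈ 4.534922.
2*k*log2(n/k) ≈ 2*33*4.534922 = 299.304852.
m = ceil(299.304852) = 300.

300


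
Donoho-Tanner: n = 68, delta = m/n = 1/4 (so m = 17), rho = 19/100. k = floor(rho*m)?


m = 1/4*68 = 17.
rho = 19/100.
rho*m = 19/100*17 = 3.23.
k = floor(3.23) = 3.

3


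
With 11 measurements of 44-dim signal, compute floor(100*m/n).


100*m/n = 100*11/44 ≈ 25.0.
floor = 25.

25


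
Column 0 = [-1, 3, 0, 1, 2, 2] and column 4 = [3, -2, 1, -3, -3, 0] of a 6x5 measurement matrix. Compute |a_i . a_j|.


Inner product: -1*3 + 3*-2 + 0*1 + 1*-3 + 2*-3 + 2*0
Products: [-3, -6, 0, -3, -6, 0]
Sum = -18.
|dot| = 18.

18


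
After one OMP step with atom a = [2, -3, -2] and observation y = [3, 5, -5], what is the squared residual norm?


a^T a = 17.
a^T y = 1.
coeff = 1/17 = 1/17.
||r||^2 = 1002/17.

1002/17


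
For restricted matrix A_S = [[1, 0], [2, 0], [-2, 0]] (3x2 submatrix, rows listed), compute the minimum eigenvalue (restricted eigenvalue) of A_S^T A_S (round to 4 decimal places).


A_S^T A_S = [[9, 0], [0, 0]].
trace = 9.
det = 0.
disc = trace^2 - 4*det = 81 - 4*0 = 81.
sqrt(81) = 9.
lam_min = (9 - 9)/2 = 0 = 0.0000.

0.0000


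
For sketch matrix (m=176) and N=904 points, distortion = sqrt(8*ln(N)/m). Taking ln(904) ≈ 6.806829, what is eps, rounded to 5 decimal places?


ln(904) ≈ 6.806829.
8*ln(N)/m ≈ 8*6.806829/176 ≈ 0.30940132.
eps = sqrt(0.30940132) ≈ 0.5562385 ≈ 0.55624.

0.55624


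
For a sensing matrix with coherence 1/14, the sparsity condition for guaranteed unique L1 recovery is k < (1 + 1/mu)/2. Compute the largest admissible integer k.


1/mu = 14.
1 + 1/mu = 15.
(1 + 1/mu)/2 = 7.5 is not an integer, so k_max = floor(7.5) = 7.

7


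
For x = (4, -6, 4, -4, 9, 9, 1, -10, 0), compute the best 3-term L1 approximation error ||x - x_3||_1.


Sorted |x_i| descending: [10, 9, 9, 6, 4, 4, 4, 1, 0]
Keep top 3: [10, 9, 9]
Tail entries: [6, 4, 4, 4, 1, 0]
L1 error = sum of tail = 19.

19


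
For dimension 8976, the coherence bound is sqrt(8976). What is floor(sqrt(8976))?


94^2 = 8836 <= 8976 < 9025 = 95^2, so 94 <= sqrt(8976) < 95.
floor(sqrt(8976)) = 94.

94


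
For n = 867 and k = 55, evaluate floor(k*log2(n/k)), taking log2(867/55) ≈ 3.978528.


log2(n/k) = log2(867/55) ≈ 3.978528.
k*log2(n/k) ≈ 55*3.978528 = 218.81904.
floor(218.81904) = 218.

218


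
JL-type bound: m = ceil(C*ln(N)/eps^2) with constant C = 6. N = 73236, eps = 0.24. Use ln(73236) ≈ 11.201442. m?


ln(73236) ≈ 11.201442.
eps^2 = 0.24^2 = 0.0576.
C*ln(N)/eps^2 ≈ 6*11.201442/0.0576 ≈ 1166.8169.
m = ceil(1166.8169) = 1167.

1167


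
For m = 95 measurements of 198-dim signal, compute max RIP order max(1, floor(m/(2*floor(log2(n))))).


floor(log2(198)) = 7.
2*7 = 14.
m/(2*floor(log2(n))) = 95/14 ≈ 6.7857.
floor = 6.
k = max(1, 6) = 6.

6


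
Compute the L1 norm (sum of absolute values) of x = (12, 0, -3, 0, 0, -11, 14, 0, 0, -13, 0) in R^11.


Non-zero entries: [(0, 12), (2, -3), (5, -11), (6, 14), (9, -13)]
Absolute values: [12, 3, 11, 14, 13]
||x||_1 = sum = 53.

53


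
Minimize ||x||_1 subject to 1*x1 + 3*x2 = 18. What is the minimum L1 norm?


Axis intercepts:
  x1 = 18, x2 = 0: L1 = 18
  x1 = 0, x2 = 6: L1 = 6
x* = (0, 6)
||x*||_1 = 6.

6


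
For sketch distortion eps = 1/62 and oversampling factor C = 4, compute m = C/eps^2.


1/eps = 62.
(1/eps)^2 = 3844.
m = 4*3844 = 15376.

15376


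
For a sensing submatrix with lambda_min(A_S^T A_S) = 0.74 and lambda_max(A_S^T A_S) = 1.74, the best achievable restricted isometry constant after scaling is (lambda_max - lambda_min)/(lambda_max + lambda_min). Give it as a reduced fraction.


lambda_max - lambda_min = 1.74 - 0.74 = 1.00.
lambda_max + lambda_min = 1.74 + 0.74 = 2.48.
delta = 1.00/2.48 = 100/248 = 25/62.

25/62


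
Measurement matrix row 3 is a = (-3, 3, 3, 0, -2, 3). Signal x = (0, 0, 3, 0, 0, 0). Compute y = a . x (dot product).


Non-zero terms: ['3*3']
Products: [9]
y = sum = 9.

9


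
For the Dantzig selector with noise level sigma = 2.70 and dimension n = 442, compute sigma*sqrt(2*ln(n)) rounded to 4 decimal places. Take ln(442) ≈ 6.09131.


ln(442) ≈ 6.09131.
2*ln(n) ≈ 12.18262.
sqrt(2*ln(n)) ≈ sqrt(12.18262) ≈ 3.490361.
threshold ≈ 2.70*3.490361 = 9.4239747 ≈ 9.4240.

9.4240


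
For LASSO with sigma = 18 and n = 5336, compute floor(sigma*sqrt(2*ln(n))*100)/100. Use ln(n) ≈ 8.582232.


ln(5336) ≈ 8.582232.
2*ln(n) ≈ 17.164464.
sqrt(2*ln(n)) ≈ sqrt(17.164464) ≈ 4.143002.
lambda ≈ 18*4.143002 = 74.574036.
floor(lambda*100)/100 = 74.57.

74.57


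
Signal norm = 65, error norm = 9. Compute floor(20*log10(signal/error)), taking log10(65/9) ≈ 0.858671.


||x||/||e|| = 65/9.
log10(65/9) ≈ 0.858671.
20*log10(||x||/||e||) ≈ 20*0.858671 = 17.17342.
floor(17.17342) = 17.

17


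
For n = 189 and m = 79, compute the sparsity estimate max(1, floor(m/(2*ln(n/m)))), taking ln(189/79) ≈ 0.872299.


n/m = 189/79.
ln(n/m) ≈ 0.872299.
2*ln(n/m) ≈ 1.744598.
m/(2*ln(n/m)) ≈ 79/1.744598 ≈ 45.2826.
floor = 45.
k_max = max(1, 45) = 45.

45


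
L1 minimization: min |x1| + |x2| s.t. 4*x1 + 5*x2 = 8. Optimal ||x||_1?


Axis intercepts:
  x1 = 2, x2 = 0: L1 = 2
  x1 = 0, x2 = 8/5: L1 = 8/5
x* = (0, 8/5)
||x*||_1 = 8/5.

8/5


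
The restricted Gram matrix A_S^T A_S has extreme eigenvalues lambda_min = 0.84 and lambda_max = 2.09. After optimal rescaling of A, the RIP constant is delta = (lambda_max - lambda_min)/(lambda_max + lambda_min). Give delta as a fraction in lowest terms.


lambda_max - lambda_min = 2.09 - 0.84 = 1.25.
lambda_max + lambda_min = 2.09 + 0.84 = 2.93.
delta = 1.25/2.93 = 125/293.

125/293


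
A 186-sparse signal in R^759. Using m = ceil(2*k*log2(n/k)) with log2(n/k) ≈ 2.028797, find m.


log2(n/k) = log2(759/186) ≈ 2.028797.
2*k*log2(n/k) ≈ 2*186*2.028797 = 754.712484.
m = ceil(754.712484) = 755.

755


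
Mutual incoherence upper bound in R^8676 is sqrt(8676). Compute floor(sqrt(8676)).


93^2 = 8649 <= 8676 < 8836 = 94^2, so 93 <= sqrt(8676) < 94.
floor(sqrt(8676)) = 93.

93


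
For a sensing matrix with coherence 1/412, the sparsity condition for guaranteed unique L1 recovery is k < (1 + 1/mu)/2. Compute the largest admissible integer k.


1/mu = 412.
1 + 1/mu = 413.
(1 + 1/mu)/2 = 206.5 is not an integer, so k_max = floor(206.5) = 206.

206
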